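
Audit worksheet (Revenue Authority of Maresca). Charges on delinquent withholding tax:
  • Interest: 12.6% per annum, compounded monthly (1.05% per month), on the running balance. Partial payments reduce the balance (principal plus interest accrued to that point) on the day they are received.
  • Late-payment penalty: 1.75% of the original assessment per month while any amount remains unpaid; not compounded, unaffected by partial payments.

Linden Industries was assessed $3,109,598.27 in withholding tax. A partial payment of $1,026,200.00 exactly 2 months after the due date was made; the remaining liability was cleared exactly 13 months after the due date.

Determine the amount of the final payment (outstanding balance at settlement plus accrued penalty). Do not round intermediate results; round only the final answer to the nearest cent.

Balance at month 2: $3,109,598.2700 × (1 + 0.0105)^2 = $3,175,242.6669…
After $1,026,200.00 payment: $3,175,242.6669… − $1,026,200.00 = $2,149,042.6669…
Balance at month 13: $2,149,042.6669… × (1 + 0.0105)^11 = $2,410,707.5852…
Penalty: 13 × 1.75% × $3,109,598.27 = $707,433.61…
Final settlement = outstanding balance + penalty = $2,410,707.5852… + $707,433.61… = $3,118,141.19

$3,118,141.19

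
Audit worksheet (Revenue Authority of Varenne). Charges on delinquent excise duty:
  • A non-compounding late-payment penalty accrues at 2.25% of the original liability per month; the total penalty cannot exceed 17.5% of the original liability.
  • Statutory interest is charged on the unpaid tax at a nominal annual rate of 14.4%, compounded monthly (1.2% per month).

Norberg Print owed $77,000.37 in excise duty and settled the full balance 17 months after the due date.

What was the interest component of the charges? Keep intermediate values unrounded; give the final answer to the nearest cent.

Interest: $77,000.37 × ((1 + 0.012)^17 − 1) = $77,000.37 × 0.2248100… = $17,310.4508…

$17,310.45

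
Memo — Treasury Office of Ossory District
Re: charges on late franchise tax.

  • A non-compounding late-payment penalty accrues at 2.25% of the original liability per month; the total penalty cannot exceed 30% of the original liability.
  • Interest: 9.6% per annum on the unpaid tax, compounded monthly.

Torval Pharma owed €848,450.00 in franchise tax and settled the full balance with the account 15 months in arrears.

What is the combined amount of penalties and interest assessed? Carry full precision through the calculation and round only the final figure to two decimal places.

Penalty (uncapped): 15 × 2.25% × €848,450.00 = €286,351.88…; cap = 30% × €848,450.00 = €254,535.00 → penalty = €254,535.00
Interest (9.6%/yr ÷ 12 = 0.8%/month): €848,450.00 × ((1 + 0.008)^15 − 1) = €107,718.0672…
Penalties + interest = €254,535.0000 + €107,718.0672… = €362,253.07

€362,253.07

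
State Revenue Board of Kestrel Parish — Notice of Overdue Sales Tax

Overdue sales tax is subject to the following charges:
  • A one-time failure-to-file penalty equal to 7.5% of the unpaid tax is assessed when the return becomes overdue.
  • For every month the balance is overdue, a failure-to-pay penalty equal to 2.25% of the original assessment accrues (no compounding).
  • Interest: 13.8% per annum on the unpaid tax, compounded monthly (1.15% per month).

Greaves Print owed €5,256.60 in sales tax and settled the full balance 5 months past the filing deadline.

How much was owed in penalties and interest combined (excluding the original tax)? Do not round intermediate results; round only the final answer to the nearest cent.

Failure-to-file penalty: 7.5% × €5,256.60 = €394.25…
Failure-to-pay penalty: 5 × 2.25% × €5,256.60 = €591.37…
Interest: €5,256.60 × ((1 + 0.0115)^5 − 1) = €5,256.60 × 0.0588378… = €309.2868…
Penalties + interest = €985.6125 + €309.2868… = €1,294.90

€1,294.90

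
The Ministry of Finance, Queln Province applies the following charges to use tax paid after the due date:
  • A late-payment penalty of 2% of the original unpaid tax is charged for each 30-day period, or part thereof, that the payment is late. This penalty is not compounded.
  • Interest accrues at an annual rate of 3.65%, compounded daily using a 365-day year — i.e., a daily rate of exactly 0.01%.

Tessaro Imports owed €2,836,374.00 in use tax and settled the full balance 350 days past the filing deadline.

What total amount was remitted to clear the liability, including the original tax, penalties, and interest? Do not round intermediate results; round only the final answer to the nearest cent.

Penalty periods: ⌈350/30⌉ = 12; penalty = 12 × 2% × €2,836,374.00 = €680,729.76
Interest: €2,836,374.00 × ((1 + 0.0001)^350 − 1) = €2,836,374.00 × 0.03561790… = €101,025.6758…
Total = €2,836,374.00 + €680,729.7600 + €101,025.6758… = €3,618,129.44

€3,618,129.44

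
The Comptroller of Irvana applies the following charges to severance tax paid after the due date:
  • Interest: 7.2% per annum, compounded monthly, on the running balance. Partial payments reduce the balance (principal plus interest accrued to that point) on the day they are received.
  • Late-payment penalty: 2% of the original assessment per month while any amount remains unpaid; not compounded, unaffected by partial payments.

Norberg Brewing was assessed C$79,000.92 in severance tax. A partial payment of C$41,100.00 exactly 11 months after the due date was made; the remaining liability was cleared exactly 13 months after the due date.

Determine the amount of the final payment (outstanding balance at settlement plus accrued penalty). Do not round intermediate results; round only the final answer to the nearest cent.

C$64,335.34

Monthly rate = 7.2% ÷ 12 = 0.6%
Balance at month 11: C$79,000.9200 × (1 + 0.006)^11 = C$84,374.2522…
After C$41,100.00 payment: C$84,374.2522… − C$41,100.00 = C$43,274.2522…
Balance at month 13: C$43,274.2522… × (1 + 0.006)^2 = C$43,795.1011…
Penalty: 13 × 2% × C$79,000.92 = C$20,540.24…
Final settlement = outstanding balance + penalty = C$43,795.1011… + C$20,540.24… = C$64,335.34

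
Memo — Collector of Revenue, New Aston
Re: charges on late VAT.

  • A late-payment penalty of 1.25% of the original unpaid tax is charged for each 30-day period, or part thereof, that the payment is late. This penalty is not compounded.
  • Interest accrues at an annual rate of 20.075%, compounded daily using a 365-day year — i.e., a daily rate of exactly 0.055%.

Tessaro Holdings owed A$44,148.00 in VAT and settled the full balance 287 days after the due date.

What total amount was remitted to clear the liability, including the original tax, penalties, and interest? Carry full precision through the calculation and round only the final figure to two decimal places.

A$57,213.15

Penalty periods: ⌈287/30⌉ = 10; penalty = 10 × 1.25% × A$44,148.00 = A$5,518.50
Interest: A$44,148.00 × ((1 + 0.00055)^287 − 1) = A$44,148.00 × 0.17093972… = A$7,546.6468…
Total = A$44,148.00 + A$5,518.5000 + A$7,546.6468… = A$57,213.15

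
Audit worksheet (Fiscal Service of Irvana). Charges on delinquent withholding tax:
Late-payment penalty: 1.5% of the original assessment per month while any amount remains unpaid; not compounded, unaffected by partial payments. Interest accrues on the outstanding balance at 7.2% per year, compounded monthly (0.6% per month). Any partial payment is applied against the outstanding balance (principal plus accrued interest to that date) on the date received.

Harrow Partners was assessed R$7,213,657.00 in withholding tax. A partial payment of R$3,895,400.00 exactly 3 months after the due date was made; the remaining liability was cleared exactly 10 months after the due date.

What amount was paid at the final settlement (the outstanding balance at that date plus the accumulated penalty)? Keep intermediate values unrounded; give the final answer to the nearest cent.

Balance at month 3: R$7,213,657.0000 × (1 + 0.006)^3 = R$7,344,283.4591…
After R$3,895,400.00 payment: R$7,344,283.4591… − R$3,895,400.00 = R$3,448,883.4591…
Balance at month 10: R$3,448,883.4591… × (1 + 0.006)^7 = R$3,596,370.1508…
Penalty: 10 × 1.5% × R$7,213,657.00 = R$1,082,048.55
Final settlement = outstanding balance + penalty = R$3,596,370.1508… + R$1,082,048.55 = R$4,678,418.70

R$4,678,418.70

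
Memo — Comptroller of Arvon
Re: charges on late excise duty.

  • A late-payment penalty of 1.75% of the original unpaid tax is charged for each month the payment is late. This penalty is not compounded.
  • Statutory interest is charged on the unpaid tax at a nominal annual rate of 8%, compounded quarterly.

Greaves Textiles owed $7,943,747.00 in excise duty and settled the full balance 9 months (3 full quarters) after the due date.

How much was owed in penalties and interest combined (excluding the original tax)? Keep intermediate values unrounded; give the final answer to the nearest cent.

$1,737,361.02

Late-payment penalty: 9 × 1.75% × $7,943,747.00 = $1,251,140.15…
Interest (8%/yr ÷ 4 = 2%/quarter): $7,943,747.00 × ((1 + 0.02)^3 − 1) = $486,220.8664…
Penalties + interest = $1,251,140.1525 + $486,220.8664… = $1,737,361.02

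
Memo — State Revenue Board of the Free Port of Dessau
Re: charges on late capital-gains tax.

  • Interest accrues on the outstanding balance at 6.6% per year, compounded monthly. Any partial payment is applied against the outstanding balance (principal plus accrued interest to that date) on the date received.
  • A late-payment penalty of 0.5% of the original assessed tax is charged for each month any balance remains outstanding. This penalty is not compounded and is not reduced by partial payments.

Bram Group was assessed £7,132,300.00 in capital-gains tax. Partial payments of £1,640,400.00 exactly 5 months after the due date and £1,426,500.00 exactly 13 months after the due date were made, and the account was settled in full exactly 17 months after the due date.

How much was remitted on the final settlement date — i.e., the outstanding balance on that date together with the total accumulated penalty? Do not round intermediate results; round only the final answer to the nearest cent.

Monthly rate = 6.6% ÷ 12 = 0.55%
Balance at month 5: £7,132,300.0000 × (1 + 0.0055)^5 = £7,330,607.6698…
After £1,640,400.00 payment: £7,330,607.6698… − £1,640,400.00 = £5,690,207.6698…
Balance at month 13: £5,690,207.6698… × (1 + 0.0055)^8 = £5,945,449.7949…
After £1,426,500.00 payment: £5,945,449.7949… − £1,426,500.00 = £4,518,949.7949…
Balance at month 17: £4,518,949.7949… × (1 + 0.0055)^4 = £4,619,189.8913…
Penalty: 17 × 0.5% × £7,132,300.00 = £606,245.50
Final settlement = outstanding balance + penalty = £4,619,189.8913… + £606,245.50 = £5,225,435.39

£5,225,435.39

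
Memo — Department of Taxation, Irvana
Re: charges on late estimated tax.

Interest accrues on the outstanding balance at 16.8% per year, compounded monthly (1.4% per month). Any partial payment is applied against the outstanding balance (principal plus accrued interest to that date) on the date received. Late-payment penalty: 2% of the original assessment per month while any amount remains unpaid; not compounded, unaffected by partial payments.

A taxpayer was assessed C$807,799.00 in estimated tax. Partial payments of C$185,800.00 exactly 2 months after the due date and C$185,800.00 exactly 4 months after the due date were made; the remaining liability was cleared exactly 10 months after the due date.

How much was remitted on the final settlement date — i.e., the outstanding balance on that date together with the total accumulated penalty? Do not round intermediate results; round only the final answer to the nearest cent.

Balance at month 2: C$807,799.0000 × (1 + 0.014)^2 = C$830,575.7006…
After C$185,800.00 payment: C$830,575.7006… − C$185,800.00 = C$644,775.7006…
Balance at month 4: C$644,775.7006… × (1 + 0.014)^2 = C$662,955.7963…
After C$185,800.00 payment: C$662,955.7963… − C$185,800.00 = C$477,155.7963…
Balance at month 10: C$477,155.7963… × (1 + 0.014)^6 = C$518,666.1840…
Penalty: 10 × 2% × C$807,799.00 = C$161,559.80
Final settlement = outstanding balance + penalty = C$518,666.1840… + C$161,559.80 = C$680,225.98

C$680,225.98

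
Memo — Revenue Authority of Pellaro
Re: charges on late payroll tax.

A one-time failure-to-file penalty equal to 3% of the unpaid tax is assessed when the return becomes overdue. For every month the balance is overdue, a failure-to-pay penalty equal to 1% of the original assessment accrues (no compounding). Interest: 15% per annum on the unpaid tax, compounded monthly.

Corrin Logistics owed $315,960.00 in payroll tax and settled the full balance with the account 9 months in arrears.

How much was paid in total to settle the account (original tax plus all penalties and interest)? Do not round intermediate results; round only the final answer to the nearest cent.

Failure-to-file penalty: 3% × $315,960.00 = $9,478.80
Failure-to-pay penalty = 1% × $315,960.00 × 9 mo = $28,436.40
Interest (15%/yr ÷ 12 = 1.25%/month): $315,960.00 × ((1 + 0.0125)^9 − 1) = $37,375.5964…
Total = $315,960.00 + $37,915.2000 + $37,375.5964… = $391,250.80

$391,250.80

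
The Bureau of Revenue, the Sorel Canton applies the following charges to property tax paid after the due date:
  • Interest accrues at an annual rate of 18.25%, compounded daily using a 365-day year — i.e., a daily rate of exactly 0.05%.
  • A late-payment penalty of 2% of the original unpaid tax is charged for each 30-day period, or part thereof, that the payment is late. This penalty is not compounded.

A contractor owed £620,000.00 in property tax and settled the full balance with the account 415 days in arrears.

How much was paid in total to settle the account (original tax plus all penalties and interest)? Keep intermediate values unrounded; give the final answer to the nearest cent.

£936,531.02

Penalty periods: ⌈415/30⌉ = 14; penalty = 14 × 2% × £620,000.00 = £173,600.00
Interest: £620,000.00 × ((1 + 0.0005)^415 − 1) = £620,000.00 × 0.23053390… = £142,931.0196…
Total = £620,000.00 + £173,600.0000 + £142,931.0196… = £936,531.02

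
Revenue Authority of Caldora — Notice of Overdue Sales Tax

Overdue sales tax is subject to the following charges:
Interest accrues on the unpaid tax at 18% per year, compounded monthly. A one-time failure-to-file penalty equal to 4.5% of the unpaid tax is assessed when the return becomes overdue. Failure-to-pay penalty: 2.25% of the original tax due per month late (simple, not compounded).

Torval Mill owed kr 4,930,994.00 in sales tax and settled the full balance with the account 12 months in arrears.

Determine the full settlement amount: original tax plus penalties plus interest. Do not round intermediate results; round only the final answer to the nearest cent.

kr 7,448,849.14

Failure-to-file penalty: 4.5% × kr 4,930,994.00 = kr 221,894.73
Failure-to-pay penalty: 12 × 2.25% × kr 4,930,994.00 = kr 1,331,368.38
Interest (18%/yr ÷ 12 = 1.5%/month): kr 4,930,994.00 × ((1 + 0.015)^12 − 1) = kr 964,592.0298…
Total = kr 4,930,994.00 + kr 1,553,263.1100 + kr 964,592.0298… = kr 7,448,849.14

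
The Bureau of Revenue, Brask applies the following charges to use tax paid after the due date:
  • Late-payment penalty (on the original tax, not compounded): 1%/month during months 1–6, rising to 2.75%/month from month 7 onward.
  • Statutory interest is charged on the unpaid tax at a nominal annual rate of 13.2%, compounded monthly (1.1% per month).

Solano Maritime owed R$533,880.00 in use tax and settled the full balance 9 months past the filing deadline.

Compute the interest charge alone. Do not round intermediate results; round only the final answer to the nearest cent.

R$55,240.39

Interest: R$533,880.00 × ((1 + 0.011)^9 − 1) = R$533,880.00 × 0.1034697… = R$55,240.3870…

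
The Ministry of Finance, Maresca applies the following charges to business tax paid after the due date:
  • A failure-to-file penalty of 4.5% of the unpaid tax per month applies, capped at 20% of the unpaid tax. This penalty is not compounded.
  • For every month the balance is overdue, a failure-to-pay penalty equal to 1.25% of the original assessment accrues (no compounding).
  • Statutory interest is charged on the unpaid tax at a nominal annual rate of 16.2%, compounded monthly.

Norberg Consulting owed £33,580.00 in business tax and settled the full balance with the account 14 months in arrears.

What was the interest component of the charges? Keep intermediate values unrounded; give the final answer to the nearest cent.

£6,934.76

Interest (16.2%/yr ÷ 12 = 1.35%/month): £33,580.00 × ((1 + 0.0135)^14 − 1) = £6,934.7566…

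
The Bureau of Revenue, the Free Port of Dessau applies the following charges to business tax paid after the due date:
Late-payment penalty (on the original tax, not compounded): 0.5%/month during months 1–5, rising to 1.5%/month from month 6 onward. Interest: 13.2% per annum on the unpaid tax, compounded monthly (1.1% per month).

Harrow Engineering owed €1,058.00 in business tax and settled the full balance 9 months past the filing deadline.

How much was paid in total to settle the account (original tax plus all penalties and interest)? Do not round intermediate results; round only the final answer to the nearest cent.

€1,257.40

Penalty, months 1–5: 5 × 0.5% × €1,058.00 = €26.45
Penalty, months 6–9: 4 × 1.5% × €1,058.00 = €63.48
Interest: €1,058.00 × ((1 + 0.011)^9 − 1) = €1,058.00 × 0.1034697… = €109.4709…
Total = €1,058.00 + €89.9300 + €109.4709… = €1,257.40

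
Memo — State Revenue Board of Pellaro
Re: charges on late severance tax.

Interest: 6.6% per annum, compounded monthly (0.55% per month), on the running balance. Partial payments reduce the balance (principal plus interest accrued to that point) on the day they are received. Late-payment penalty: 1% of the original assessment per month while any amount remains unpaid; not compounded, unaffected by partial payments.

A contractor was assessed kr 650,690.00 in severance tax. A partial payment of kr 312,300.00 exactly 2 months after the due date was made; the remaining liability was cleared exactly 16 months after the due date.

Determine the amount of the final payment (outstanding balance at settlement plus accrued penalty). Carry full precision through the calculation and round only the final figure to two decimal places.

Balance at month 2: kr 650,690.0000 × (1 + 0.0055)^2 = kr 657,867.2734…
After kr 312,300.00 payment: kr 657,867.2734… − kr 312,300.00 = kr 345,567.2734…
Balance at month 16: kr 345,567.2734… × (1 + 0.0055)^14 = kr 373,148.4615…
Penalty: 16 × 1% × kr 650,690.00 = kr 104,110.40
Final settlement = outstanding balance + penalty = kr 373,148.4615… + kr 104,110.40 = kr 477,258.86

kr 477,258.86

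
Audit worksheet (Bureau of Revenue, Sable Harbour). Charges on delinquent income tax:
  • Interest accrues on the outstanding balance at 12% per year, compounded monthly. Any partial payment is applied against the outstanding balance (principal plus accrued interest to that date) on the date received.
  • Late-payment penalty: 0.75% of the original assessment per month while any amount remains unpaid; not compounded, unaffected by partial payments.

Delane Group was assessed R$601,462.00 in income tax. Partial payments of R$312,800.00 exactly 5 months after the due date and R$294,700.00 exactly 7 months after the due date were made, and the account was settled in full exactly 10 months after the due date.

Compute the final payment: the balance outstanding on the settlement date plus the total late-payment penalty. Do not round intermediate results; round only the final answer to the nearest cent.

R$77,112.23

Monthly rate = 12% ÷ 12 = 1%
Balance at month 5: R$601,462.0000 × (1 + 0.01)^5 = R$632,142.6068…
After R$312,800.00 payment: R$632,142.6068… − R$312,800.00 = R$319,342.6068…
Balance at month 7: R$319,342.6068… × (1 + 0.01)^2 = R$325,761.3931…
After R$294,700.00 payment: R$325,761.3931… − R$294,700.00 = R$31,061.3931…
Balance at month 10: R$31,061.3931… × (1 + 0.01)^3 = R$32,002.5844…
Penalty: 10 × 0.75% × R$601,462.00 = R$45,109.65
Final settlement = outstanding balance + penalty = R$32,002.5844… + R$45,109.65 = R$77,112.23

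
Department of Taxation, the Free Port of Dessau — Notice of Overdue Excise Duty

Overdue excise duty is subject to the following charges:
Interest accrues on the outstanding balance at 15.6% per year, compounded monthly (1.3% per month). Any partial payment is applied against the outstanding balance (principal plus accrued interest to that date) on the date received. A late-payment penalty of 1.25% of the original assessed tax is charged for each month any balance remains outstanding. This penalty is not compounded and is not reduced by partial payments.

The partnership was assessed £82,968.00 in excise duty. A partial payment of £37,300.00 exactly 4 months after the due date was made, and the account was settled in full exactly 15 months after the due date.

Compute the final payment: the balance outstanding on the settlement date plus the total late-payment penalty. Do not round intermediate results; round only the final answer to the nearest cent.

£73,267.31

Balance at month 4: £82,968.0000 × (1 + 0.013)^4 = £87,367.1970…
After £37,300.00 payment: £87,367.1970… − £37,300.00 = £50,067.1970…
Balance at month 15: £50,067.1970… × (1 + 0.013)^11 = £57,710.8110…
Penalty: 15 × 1.25% × £82,968.00 = £15,556.50
Final settlement = outstanding balance + penalty = £57,710.8110… + £15,556.50 = £73,267.31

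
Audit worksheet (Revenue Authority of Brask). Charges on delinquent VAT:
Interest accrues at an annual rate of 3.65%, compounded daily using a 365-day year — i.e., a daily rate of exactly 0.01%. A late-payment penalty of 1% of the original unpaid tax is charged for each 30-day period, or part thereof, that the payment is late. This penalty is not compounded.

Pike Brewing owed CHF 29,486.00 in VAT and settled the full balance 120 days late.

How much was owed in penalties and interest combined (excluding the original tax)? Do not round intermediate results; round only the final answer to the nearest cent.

Penalty periods: ⌈120/30⌉ = 4; penalty = 4 × 1% × CHF 29,486.00 = CHF 1,179.44
Interest: CHF 29,486.00 × ((1 + 0.0001)^120 − 1) = CHF 29,486.00 × 0.01207168… = CHF 355.9456…
Penalties + interest = CHF 1,179.4400 + CHF 355.9456… = CHF 1,535.39

CHF 1,535.39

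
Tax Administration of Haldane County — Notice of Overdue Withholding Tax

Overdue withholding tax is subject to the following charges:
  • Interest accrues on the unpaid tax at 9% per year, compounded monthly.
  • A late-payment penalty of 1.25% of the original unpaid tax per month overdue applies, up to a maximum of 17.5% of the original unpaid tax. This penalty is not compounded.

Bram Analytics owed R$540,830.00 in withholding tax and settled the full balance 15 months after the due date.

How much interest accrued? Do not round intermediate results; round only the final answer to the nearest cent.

R$64,143.84

Interest (9%/yr ÷ 12 = 0.75%/month): R$540,830.00 × ((1 + 0.0075)^15 − 1) = R$64,143.8410…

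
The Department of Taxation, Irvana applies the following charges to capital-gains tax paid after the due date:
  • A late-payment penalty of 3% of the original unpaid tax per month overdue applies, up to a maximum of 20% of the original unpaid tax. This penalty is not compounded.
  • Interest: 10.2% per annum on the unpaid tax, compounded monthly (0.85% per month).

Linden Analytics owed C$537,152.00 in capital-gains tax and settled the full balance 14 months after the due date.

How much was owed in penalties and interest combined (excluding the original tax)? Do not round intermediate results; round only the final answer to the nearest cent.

Penalty (uncapped): 14 × 3% × C$537,152.00 = C$225,603.84; cap = 20% × C$537,152.00 = C$107,430.40 → penalty = C$107,430.40
Interest: C$537,152.00 × ((1 + 0.0085)^14 − 1) = C$537,152.00 × 0.1258036… = C$67,575.6590…
Penalties + interest = C$107,430.4000 + C$67,575.6590… = C$175,006.06

C$175,006.06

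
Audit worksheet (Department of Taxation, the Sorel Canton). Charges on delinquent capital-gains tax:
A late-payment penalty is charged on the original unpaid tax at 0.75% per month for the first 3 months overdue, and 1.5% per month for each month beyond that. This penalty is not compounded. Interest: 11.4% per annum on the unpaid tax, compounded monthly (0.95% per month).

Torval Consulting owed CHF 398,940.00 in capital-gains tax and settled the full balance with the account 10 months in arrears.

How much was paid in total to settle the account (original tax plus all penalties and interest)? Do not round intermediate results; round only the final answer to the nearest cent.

CHF 489,366.08

Penalty, months 1–3: 3 × 0.75% × CHF 398,940.00 = CHF 8,976.15
Penalty, months 4–10: 7 × 1.5% × CHF 398,940.00 = CHF 41,888.70
Interest: CHF 398,940.00 × ((1 + 0.0095)^10 − 1) = CHF 398,940.00 × 0.0991659… = CHF 39,561.2302…
Total = CHF 398,940.00 + CHF 50,864.8500 + CHF 39,561.2302… = CHF 489,366.08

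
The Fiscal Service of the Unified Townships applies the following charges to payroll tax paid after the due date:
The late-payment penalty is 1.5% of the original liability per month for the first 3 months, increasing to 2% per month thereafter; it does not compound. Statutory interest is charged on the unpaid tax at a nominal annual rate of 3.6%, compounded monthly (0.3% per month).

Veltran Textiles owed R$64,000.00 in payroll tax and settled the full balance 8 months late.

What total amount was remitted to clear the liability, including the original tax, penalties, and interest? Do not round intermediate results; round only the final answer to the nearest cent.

R$74,832.23

Penalty, months 1–3: 3 × 1.5% × R$64,000.00 = R$2,880.00
Penalty, months 4–8: 5 × 2% × R$64,000.00 = R$6,400.00
Interest: R$64,000.00 × ((1 + 0.003)^8 − 1) = R$64,000.00 × 0.0242535… = R$1,552.2251…
Total = R$64,000.00 + R$9,280.0000 + R$1,552.2251… = R$74,832.23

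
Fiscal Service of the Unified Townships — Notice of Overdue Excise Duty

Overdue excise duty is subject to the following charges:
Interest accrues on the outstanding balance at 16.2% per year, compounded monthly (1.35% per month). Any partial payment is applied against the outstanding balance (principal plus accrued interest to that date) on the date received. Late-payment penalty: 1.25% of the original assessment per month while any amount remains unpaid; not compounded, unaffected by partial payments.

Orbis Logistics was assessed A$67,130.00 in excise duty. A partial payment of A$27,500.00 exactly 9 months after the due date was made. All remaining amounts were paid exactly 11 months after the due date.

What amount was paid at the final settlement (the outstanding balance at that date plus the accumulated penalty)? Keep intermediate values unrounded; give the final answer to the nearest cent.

Balance at month 9: A$67,130.0000 × (1 + 0.0135)^9 = A$75,740.8936…
After A$27,500.00 payment: A$75,740.8936… − A$27,500.00 = A$48,240.8936…
Balance at month 11: A$48,240.8936… × (1 + 0.0135)^2 = A$49,552.1896…
Penalty: 11 × 1.25% × A$67,130.00 = A$9,230.38…
Final settlement = outstanding balance + penalty = A$49,552.1896… + A$9,230.38… = A$58,782.56

A$58,782.56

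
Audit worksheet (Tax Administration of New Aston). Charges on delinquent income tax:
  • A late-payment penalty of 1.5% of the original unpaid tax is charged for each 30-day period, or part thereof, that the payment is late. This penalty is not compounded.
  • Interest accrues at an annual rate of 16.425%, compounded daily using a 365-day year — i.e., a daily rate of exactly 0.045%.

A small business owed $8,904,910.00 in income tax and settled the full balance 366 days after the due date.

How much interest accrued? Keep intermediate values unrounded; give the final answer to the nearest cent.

Interest: $8,904,910.00 × ((1 + 0.00045)^366 − 1) = $8,904,910.00 × 0.17899568… = $1,593,940.3808…

$1,593,940.38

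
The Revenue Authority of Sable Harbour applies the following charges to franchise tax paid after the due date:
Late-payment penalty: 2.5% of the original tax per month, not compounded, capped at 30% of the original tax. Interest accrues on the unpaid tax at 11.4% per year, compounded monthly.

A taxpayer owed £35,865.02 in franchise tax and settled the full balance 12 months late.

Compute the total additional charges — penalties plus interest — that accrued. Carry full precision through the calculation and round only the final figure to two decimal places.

Penalty (uncapped): 12 × 2.5% × £35,865.02 = £10,759.51…; cap = 30% × £35,865.02 = £10,759.51… → penalty = £10,759.51…
Interest (11.4%/yr ÷ 12 = 0.95%/month): £35,865.02 × ((1 + 0.0095)^12 − 1) = £4,309.1540…
Penalties + interest = £10,759.5060 + £4,309.1540… = £15,068.66

£15,068.66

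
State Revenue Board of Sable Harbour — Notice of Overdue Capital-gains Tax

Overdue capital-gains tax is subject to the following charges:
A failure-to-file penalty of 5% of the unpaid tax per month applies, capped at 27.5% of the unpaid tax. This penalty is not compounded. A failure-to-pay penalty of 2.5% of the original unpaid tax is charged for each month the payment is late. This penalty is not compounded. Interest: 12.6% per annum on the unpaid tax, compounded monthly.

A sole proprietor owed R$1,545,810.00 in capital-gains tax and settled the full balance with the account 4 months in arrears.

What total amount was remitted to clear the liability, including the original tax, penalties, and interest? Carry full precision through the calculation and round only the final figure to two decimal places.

R$2,075,506.75

Failure-to-file: 4 × 5% × R$1,545,810.00 = R$309,162.00 (under the 27.5% cap)
Failure-to-pay penalty: 4 × 2.5% × R$1,545,810.00 = R$154,581.00
Interest (12.6%/yr ÷ 12 = 1.05%/month): R$1,545,810.00 × ((1 + 0.0105)^4 − 1) = R$65,953.7500…
Total = R$1,545,810.00 + R$463,743.0000 + R$65,953.7500… = R$2,075,506.75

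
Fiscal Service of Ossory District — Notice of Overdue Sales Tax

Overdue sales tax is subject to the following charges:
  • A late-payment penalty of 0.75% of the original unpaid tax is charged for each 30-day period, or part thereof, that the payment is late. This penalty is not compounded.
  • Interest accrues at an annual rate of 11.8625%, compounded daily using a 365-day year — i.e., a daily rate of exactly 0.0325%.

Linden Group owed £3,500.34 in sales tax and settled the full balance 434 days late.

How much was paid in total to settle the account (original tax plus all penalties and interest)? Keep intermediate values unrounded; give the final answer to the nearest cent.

£4,424.28

Penalty periods: ⌈434/30⌉ = 15; penalty = 15 × 0.75% × £3,500.34 = £393.79…
Interest: £3,500.34 × ((1 + 0.000325)^434 − 1) = £3,500.34 × 0.15145583… = £530.1469…
Total = £3,500.34 + £393.7883… + £530.1469… = £4,424.28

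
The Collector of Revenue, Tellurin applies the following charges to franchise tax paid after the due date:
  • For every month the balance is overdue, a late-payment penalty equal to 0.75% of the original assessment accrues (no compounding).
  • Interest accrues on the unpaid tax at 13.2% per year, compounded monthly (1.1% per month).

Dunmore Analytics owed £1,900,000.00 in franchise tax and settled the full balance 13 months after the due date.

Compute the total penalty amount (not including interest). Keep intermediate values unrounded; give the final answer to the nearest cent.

Late-payment penalty: 13 × 0.75% × £1,900,000.00 = £185,250.00

£185,250.00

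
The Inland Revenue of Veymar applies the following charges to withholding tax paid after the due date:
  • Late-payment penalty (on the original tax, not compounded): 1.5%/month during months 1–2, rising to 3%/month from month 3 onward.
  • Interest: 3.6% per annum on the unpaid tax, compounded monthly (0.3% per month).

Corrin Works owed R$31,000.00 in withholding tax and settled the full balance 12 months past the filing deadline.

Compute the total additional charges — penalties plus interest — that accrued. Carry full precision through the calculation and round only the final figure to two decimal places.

R$11,364.60

Penalty, months 1–2: 2 × 1.5% × R$31,000.00 = R$930.00
Penalty, months 3–12: 10 × 3% × R$31,000.00 = R$9,300.00
Interest: R$31,000.00 × ((1 + 0.003)^12 − 1) = R$31,000.00 × 0.0366000… = R$1,134.5994…
Penalties + interest = R$10,230.0000 + R$1,134.5994… = R$11,364.60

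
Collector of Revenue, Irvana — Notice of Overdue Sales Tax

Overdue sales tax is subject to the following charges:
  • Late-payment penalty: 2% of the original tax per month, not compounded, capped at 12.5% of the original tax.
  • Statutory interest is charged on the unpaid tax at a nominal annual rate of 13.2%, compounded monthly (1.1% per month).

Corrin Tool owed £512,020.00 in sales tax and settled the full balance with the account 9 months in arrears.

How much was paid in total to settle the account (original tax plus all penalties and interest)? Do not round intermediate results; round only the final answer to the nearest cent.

Penalty (uncapped): 9 × 2% × £512,020.00 = £92,163.60; cap = 12.5% × £512,020.00 = £64,002.50 → penalty = £64,002.50
Interest: £512,020.00 × ((1 + 0.011)^9 − 1) = £512,020.00 × 0.1034697… = £52,978.5400…
Total = £512,020.00 + £64,002.5000 + £52,978.5400… = £629,001.04

£629,001.04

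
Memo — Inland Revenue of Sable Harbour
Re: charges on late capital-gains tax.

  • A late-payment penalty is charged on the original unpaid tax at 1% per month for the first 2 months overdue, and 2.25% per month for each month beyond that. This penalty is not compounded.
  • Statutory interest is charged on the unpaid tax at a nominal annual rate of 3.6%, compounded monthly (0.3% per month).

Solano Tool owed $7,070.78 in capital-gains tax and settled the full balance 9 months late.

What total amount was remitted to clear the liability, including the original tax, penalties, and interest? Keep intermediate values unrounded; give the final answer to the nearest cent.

Penalty, months 1–2: 2 × 1% × $7,070.78 = $141.42…
Penalty, months 3–9: 7 × 2.25% × $7,070.78 = $1,113.65…
Interest: $7,070.78 × ((1 + 0.003)^9 − 1) = $7,070.78 × 0.0273263… = $193.2181…
Total = $7,070.78 + $1,255.0635… + $193.2181… = $8,519.06

$8,519.06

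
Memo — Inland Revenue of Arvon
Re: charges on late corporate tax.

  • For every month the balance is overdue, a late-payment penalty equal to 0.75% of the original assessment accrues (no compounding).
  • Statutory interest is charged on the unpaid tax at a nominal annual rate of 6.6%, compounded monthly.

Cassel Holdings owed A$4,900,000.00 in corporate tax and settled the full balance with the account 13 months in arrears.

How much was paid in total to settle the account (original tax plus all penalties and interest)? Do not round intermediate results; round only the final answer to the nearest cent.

Late-payment penalty: 13 × 0.75% × A$4,900,000.00 = A$477,750.00
Interest (6.6%/yr ÷ 12 = 0.55%/month): A$4,900,000.00 × ((1 + 0.0055)^13 − 1) = A$362,147.9458…
Total = A$4,900,000.00 + A$477,750.0000 + A$362,147.9458… = A$5,739,897.95

A$5,739,897.95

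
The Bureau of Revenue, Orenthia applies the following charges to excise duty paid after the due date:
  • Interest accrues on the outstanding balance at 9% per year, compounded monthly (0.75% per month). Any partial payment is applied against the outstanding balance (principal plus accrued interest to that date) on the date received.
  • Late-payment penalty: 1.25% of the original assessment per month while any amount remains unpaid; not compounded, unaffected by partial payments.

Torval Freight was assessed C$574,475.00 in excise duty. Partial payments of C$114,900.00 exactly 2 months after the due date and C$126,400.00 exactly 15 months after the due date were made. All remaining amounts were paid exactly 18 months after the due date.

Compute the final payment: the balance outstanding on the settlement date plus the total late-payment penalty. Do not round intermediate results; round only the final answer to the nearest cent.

C$527,676.74

Balance at month 2: C$574,475.0000 × (1 + 0.0075)^2 = C$583,124.4392…
After C$114,900.00 payment: C$583,124.4392… − C$114,900.00 = C$468,224.4392…
Balance at month 15: C$468,224.4392… × (1 + 0.0075)^13 = C$515,988.2247…
After C$126,400.00 payment: C$515,988.2247… − C$126,400.00 = C$389,588.2247…
Balance at month 18: C$389,588.2247… × (1 + 0.0075)^3 = C$398,419.8671…
Penalty: 18 × 1.25% × C$574,475.00 = C$129,256.88…
Final settlement = outstanding balance + penalty = C$398,419.8671… + C$129,256.88… = C$527,676.74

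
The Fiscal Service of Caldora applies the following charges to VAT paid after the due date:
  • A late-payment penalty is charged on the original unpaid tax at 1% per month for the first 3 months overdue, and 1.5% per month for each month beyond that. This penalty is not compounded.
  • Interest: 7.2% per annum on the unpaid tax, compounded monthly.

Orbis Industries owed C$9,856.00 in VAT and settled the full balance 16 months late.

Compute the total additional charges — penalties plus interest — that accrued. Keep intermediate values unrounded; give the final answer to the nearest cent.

Penalty, months 1–3: 3 × 1% × C$9,856.00 = C$295.68
Penalty, months 4–16: 13 × 1.5% × C$9,856.00 = C$1,921.92
Interest (7.2%/yr ÷ 12 = 0.6%/month): C$9,856.00 × ((1 + 0.006)^16 − 1) = C$989.9697…
Penalties + interest = C$2,217.6000 + C$989.9697… = C$3,207.57

C$3,207.57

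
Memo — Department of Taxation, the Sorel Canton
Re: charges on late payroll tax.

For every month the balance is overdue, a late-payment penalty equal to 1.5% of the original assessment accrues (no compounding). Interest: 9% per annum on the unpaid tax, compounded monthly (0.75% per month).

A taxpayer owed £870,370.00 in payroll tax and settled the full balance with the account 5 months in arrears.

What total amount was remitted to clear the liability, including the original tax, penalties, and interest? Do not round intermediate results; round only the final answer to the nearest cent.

Late-payment penalty = 1.5% × £870,370.00 × 5 mo = £65,277.75
Interest: £870,370.00 × ((1 + 0.0075)^5 − 1) = £870,370.00 × 0.0380667… = £33,132.1438…
Total = £870,370.00 + £65,277.7500 + £33,132.1438… = £968,779.89

£968,779.89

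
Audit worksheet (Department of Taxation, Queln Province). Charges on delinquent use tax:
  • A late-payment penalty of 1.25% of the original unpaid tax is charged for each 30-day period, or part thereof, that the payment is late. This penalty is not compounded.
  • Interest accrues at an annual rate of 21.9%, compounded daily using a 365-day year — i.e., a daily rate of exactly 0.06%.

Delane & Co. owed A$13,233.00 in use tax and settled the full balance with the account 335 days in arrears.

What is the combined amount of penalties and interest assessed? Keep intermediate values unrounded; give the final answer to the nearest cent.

Penalty periods: ⌈335/30⌉ = 12; penalty = 12 × 1.25% × A$13,233.00 = A$1,984.95
Interest: A$13,233.00 × ((1 + 0.0006)^335 − 1) = A$13,233.00 × 0.22255108… = A$2,945.0184…
Penalties + interest = A$1,984.9500 + A$2,945.0184… = A$4,929.97

A$4,929.97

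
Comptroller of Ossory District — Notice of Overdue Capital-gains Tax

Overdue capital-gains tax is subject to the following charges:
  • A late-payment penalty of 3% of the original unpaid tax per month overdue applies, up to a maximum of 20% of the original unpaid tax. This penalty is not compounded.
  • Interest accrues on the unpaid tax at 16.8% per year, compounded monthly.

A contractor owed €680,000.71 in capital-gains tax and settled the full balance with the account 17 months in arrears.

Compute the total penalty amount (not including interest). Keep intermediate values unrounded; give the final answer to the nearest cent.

Penalty (uncapped): 17 × 3% × €680,000.71 = €346,800.36…; cap = 20% × €680,000.71 = €136,000.14… → penalty = €136,000.14…

€136,000.14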